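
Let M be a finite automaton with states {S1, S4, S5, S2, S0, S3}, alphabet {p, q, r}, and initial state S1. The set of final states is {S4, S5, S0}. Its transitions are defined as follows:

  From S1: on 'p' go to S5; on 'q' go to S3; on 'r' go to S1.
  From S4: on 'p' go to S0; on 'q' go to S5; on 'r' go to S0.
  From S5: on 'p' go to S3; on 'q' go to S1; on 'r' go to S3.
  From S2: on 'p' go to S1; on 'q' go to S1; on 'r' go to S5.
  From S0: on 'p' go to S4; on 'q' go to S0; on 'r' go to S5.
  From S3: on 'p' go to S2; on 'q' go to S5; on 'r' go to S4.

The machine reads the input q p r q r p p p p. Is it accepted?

Trace: S1 -q-> S3 -p-> S2 -r-> S5 -q-> S1 -r-> S1 -p-> S5 -p-> S3 -p-> S2 -p-> S1
End state S1 is not accepting.

No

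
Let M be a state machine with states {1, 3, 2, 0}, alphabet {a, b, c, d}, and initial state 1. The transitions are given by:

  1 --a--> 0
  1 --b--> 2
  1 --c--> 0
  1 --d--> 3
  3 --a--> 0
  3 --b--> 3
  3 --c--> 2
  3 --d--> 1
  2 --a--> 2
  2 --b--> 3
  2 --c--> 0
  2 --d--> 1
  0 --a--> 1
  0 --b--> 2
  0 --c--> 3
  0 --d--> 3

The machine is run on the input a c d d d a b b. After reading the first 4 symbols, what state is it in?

Trace: 1 -a-> 0 -c-> 3 -d-> 1 -d-> 3
After 4 symbols: 3.

3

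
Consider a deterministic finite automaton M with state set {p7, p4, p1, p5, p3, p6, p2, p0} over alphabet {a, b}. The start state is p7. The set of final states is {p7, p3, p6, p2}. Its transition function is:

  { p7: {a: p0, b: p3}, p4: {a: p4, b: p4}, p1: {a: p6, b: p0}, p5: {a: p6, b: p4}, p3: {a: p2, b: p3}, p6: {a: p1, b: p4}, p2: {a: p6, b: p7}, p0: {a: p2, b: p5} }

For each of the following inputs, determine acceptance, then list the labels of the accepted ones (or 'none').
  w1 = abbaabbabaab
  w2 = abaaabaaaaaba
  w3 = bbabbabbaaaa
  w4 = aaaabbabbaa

w1: Trace: p7 -a-> p0 -b-> p5 -b-> p4 -a-> p4 -a-> p4 -b-> p4 -b-> p4 -a-> p4 -b-> p4 -a-> p4 -a-> p4 -b-> p4  → end p4, rejected
w2: Trace: p7 -a-> p0 -b-> p5 -a-> p6 -a-> p1 -a-> p6 -b-> p4 -a-> p4 -a-> p4 -a-> p4 -a-> p4 -a-> p4 -b-> p4 -a-> p4  → end p4, rejected
w3: Trace: p7 -b-> p3 -b-> p3 -a-> p2 -b-> p7 -b-> p3 -a-> p2 -b-> p7 -b-> p3 -a-> p2 -a-> p6 -a-> p1 -a-> p6  → end p6, accepted
w4: Trace: p7 -a-> p0 -a-> p2 -a-> p6 -a-> p1 -b-> p0 -b-> p5 -a-> p6 -b-> p4 -b-> p4 -a-> p4 -a-> p4  → end p4, rejected

w3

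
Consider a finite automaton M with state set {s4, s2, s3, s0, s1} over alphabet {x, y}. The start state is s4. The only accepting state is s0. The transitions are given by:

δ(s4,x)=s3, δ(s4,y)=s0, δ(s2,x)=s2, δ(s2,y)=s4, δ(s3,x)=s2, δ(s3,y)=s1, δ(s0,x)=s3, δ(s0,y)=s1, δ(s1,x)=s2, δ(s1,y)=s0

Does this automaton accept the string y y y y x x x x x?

No

start at s4
read 'y': s4 → s0
read 'y': s0 → s1
read 'y': s1 → s0
read 'y': s0 → s1
read 'x': s1 → s2
read 'x': s2 → s2
read 'x': s2 → s2
read 'x': s2 → s2
read 'x': s2 → s2
End state s2 is not accepting.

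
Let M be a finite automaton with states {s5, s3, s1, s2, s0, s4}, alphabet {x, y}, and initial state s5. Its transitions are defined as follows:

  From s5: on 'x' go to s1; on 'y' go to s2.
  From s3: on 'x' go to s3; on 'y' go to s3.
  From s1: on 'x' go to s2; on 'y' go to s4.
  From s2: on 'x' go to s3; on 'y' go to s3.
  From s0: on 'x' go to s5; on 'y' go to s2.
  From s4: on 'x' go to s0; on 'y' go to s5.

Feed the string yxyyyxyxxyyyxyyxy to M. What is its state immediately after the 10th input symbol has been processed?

Trace: s5 -y-> s2 -x-> s3 -y-> s3 -y-> s3 -y-> s3 -x-> s3 -y-> s3 -x-> s3 -x-> s3 -y-> s3
After 10 symbols: s3.

s3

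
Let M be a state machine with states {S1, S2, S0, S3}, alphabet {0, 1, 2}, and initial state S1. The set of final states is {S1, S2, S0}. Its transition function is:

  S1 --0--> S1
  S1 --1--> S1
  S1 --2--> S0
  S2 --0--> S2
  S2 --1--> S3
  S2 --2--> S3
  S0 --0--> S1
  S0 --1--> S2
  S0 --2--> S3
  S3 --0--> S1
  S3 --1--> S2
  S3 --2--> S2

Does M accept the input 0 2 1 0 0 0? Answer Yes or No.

Yes

S1 → S1 → S0 → S2 → S2 → S2 → S2
End state S2 is accepting.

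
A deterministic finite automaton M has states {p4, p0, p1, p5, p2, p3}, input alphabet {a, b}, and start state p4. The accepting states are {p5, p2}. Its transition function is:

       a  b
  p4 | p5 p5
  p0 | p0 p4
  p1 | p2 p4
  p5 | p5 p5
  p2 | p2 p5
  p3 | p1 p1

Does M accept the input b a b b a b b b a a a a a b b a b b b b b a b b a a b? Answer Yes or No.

Trace: p4 -b-> p5 -a-> p5 -b-> p5 -b-> p5 -a-> p5 -b-> p5 -b-> p5 -b-> p5 -a-> p5 -a-> p5 -a-> p5 -a-> p5 -a-> p5 -b-> p5 -b-> p5 -a-> p5 -b-> p5 -b-> p5 -b-> p5 -b-> p5 -b-> p5 -a-> p5 -b-> p5 -b-> p5 -a-> p5 -a-> p5 -b-> p5
End state p5 is accepting.

Yes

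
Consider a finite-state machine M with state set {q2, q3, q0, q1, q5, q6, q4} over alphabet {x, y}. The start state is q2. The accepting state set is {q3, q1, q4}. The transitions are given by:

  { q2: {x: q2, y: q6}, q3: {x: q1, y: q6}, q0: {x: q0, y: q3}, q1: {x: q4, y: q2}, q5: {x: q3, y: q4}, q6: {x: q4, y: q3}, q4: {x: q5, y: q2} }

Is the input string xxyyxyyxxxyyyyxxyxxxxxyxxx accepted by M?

Yes

start at q2
read 'x': q2 → q2
read 'x': q2 → q2
read 'y': q2 → q6
read 'y': q6 → q3
read 'x': q3 → q1
read 'y': q1 → q2
read 'y': q2 → q6
read 'x': q6 → q4
read 'x': q4 → q5
read 'x': q5 → q3
read 'y': q3 → q6
read 'y': q6 → q3
read 'y': q3 → q6
read 'y': q6 → q3
read 'x': q3 → q1
read 'x': q1 → q4
read 'y': q4 → q2
read 'x': q2 → q2
read 'x': q2 → q2
read 'x': q2 → q2
read 'x': q2 → q2
read 'x': q2 → q2
read 'y': q2 → q6
read 'x': q6 → q4
read 'x': q4 → q5
read 'x': q5 → q3
End state q3 is accepting.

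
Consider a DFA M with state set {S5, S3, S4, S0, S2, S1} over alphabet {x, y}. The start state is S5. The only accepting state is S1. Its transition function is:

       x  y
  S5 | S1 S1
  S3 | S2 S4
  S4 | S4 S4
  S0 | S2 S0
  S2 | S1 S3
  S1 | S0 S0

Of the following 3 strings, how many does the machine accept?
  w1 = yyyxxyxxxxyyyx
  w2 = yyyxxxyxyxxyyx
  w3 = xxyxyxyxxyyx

w1: Trace: S5 -y-> S1 -y-> S0 -y-> S0 -x-> S2 -x-> S1 -y-> S0 -x-> S2 -x-> S1 -x-> S0 -x-> S2 -y-> S3 -y-> S4 -y-> S4 -x-> S4  → end S4, rejected
w2: Trace: S5 -y-> S1 -y-> S0 -y-> S0 -x-> S2 -x-> S1 -x-> S0 -y-> S0 -x-> S2 -y-> S3 -x-> S2 -x-> S1 -y-> S0 -y-> S0 -x-> S2  → end S2, rejected
w3: Trace: S5 -x-> S1 -x-> S0 -y-> S0 -x-> S2 -y-> S3 -x-> S2 -y-> S3 -x-> S2 -x-> S1 -y-> S0 -y-> S0 -x-> S2  → end S2, rejected

0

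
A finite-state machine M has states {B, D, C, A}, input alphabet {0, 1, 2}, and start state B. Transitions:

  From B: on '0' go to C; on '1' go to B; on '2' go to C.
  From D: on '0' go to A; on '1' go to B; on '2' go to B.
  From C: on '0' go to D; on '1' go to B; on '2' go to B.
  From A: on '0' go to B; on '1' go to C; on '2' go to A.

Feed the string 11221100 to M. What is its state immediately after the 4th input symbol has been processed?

B

B → B → B → C → B
After 4 symbols: B.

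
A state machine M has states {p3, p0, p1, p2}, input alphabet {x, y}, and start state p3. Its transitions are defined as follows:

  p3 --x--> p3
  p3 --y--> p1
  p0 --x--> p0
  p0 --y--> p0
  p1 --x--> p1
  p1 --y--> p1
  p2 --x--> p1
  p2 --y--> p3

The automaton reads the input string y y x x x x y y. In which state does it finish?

Trace: p3 -y-> p1 -y-> p1 -x-> p1 -x-> p1 -x-> p1 -x-> p1 -y-> p1 -y-> p1

p1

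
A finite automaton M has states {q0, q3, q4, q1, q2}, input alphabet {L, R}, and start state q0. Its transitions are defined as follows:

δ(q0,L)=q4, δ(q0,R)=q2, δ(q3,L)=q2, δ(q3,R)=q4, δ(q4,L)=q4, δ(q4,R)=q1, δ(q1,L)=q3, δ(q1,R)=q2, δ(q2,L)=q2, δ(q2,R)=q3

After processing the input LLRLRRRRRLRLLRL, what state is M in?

Trace: q0 -L-> q4 -L-> q4 -R-> q1 -L-> q3 -R-> q4 -R-> q1 -R-> q2 -R-> q3 -R-> q4 -L-> q4 -R-> q1 -L-> q3 -L-> q2 -R-> q3 -L-> q2

q2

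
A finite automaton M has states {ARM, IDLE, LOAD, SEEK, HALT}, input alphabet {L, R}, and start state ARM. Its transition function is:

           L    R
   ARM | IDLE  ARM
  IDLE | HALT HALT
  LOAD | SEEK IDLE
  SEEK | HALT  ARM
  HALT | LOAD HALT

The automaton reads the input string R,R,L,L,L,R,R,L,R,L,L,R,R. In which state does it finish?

Trace: ARM -R-> ARM -R-> ARM -L-> IDLE -L-> HALT -L-> LOAD -R-> IDLE -R-> HALT -L-> LOAD -R-> IDLE -L-> HALT -L-> LOAD -R-> IDLE -R-> HALT

HALT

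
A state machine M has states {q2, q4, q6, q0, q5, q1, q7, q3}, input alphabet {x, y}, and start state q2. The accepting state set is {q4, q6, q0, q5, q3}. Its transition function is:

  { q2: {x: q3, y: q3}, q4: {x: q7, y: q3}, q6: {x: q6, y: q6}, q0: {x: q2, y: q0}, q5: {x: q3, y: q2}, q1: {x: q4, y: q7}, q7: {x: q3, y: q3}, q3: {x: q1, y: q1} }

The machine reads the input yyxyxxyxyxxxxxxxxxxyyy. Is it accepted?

No

Trace: q2 -y-> q3 -y-> q1 -x-> q4 -y-> q3 -x-> q1 -x-> q4 -y-> q3 -x-> q1 -y-> q7 -x-> q3 -x-> q1 -x-> q4 -x-> q7 -x-> q3 -x-> q1 -x-> q4 -x-> q7 -x-> q3 -x-> q1 -y-> q7 -y-> q3 -y-> q1
End state q1 is not accepting.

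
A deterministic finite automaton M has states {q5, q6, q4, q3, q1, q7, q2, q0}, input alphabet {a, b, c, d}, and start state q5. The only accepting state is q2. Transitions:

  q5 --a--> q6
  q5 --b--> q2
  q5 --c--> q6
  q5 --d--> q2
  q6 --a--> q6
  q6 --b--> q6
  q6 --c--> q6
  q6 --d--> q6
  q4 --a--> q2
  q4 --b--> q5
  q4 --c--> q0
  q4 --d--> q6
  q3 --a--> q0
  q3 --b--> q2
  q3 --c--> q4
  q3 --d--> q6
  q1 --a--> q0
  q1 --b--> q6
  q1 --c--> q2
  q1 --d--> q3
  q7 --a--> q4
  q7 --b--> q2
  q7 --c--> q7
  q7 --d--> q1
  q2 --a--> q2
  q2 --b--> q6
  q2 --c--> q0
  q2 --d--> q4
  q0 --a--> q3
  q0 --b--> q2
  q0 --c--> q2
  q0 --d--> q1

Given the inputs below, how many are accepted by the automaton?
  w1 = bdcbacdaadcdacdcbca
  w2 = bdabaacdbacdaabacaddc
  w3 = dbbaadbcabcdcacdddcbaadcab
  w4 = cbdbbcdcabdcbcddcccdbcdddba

0

w1:
  start at q5
  read 'b': q5 → q2
  read 'd': q2 → q4
  read 'c': q4 → q0
  read 'b': q0 → q2
  read 'a': q2 → q2
  read 'c': q2 → q0
  read 'd': q0 → q1
  read 'a': q1 → q0
  read 'a': q0 → q3
  read 'd': q3 → q6
  read 'c': q6 → q6
  read 'd': q6 → q6
  read 'a': q6 → q6
  read 'c': q6 → q6
  read 'd': q6 → q6
  read 'c': q6 → q6
  read 'b': q6 → q6
  read 'c': q6 → q6
  read 'a': q6 → q6
  end q6, rejected
w2:
  start at q5
  read 'b': q5 → q2
  read 'd': q2 → q4
  read 'a': q4 → q2
  read 'b': q2 → q6
  read 'a': q6 → q6
  read 'a': q6 → q6
  read 'c': q6 → q6
  read 'd': q6 → q6
  read 'b': q6 → q6
  read 'a': q6 → q6
  read 'c': q6 → q6
  read 'd': q6 → q6
  read 'a': q6 → q6
  read 'a': q6 → q6
  read 'b': q6 → q6
  read 'a': q6 → q6
  read 'c': q6 → q6
  read 'a': q6 → q6
  read 'd': q6 → q6
  read 'd': q6 → q6
  read 'c': q6 → q6
  end q6, rejected
w3:
  start at q5
  read 'd': q5 → q2
  read 'b': q2 → q6
  read 'b': q6 → q6
  read 'a': q6 → q6
  read 'a': q6 → q6
  read 'd': q6 → q6
  read 'b': q6 → q6
  read 'c': q6 → q6
  read 'a': q6 → q6
  read 'b': q6 → q6
  read 'c': q6 → q6
  read 'd': q6 → q6
  read 'c': q6 → q6
  read 'a': q6 → q6
  read 'c': q6 → q6
  read 'd': q6 → q6
  read 'd': q6 → q6
  read 'd': q6 → q6
  read 'c': q6 → q6
  read 'b': q6 → q6
  read 'a': q6 → q6
  read 'a': q6 → q6
  read 'd': q6 → q6
  read 'c': q6 → q6
  read 'a': q6 → q6
  read 'b': q6 → q6
  end q6, rejected
w4:
  start at q5
  read 'c': q5 → q6
  read 'b': q6 → q6
  read 'd': q6 → q6
  read 'b': q6 → q6
  read 'b': q6 → q6
  read 'c': q6 → q6
  read 'd': q6 → q6
  read 'c': q6 → q6
  read 'a': q6 → q6
  read 'b': q6 → q6
  read 'd': q6 → q6
  read 'c': q6 → q6
  read 'b': q6 → q6
  read 'c': q6 → q6
  read 'd': q6 → q6
  read 'd': q6 → q6
  read 'c': q6 → q6
  read 'c': q6 → q6
  read 'c': q6 → q6
  read 'd': q6 → q6
  read 'b': q6 → q6
  read 'c': q6 → q6
  read 'd': q6 → q6
  read 'd': q6 → q6
  read 'd': q6 → q6
  read 'b': q6 → q6
  read 'a': q6 → q6
  end q6, rejected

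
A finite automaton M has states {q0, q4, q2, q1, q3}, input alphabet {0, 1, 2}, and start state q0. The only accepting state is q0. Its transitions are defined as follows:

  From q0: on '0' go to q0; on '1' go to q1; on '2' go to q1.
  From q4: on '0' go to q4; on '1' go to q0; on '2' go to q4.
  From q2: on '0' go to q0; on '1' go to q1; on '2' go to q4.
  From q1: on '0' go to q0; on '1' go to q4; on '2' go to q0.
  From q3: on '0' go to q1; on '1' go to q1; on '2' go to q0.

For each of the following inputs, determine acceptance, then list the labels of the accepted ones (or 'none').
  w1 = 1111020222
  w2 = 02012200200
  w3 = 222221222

w2

w1:
  start at q0
  read '1': q0 → q1
  read '1': q1 → q4
  read '1': q4 → q0
  read '1': q0 → q1
  read '0': q1 → q0
  read '2': q0 → q1
  read '0': q1 → q0
  read '2': q0 → q1
  read '2': q1 → q0
  read '2': q0 → q1
  end q1, rejected
w2:
  start at q0
  read '0': q0 → q0
  read '2': q0 → q1
  read '0': q1 → q0
  read '1': q0 → q1
  read '2': q1 → q0
  read '2': q0 → q1
  read '0': q1 → q0
  read '0': q0 → q0
  read '2': q0 → q1
  read '0': q1 → q0
  read '0': q0 → q0
  end q0, accepted
w3:
  start at q0
  read '2': q0 → q1
  read '2': q1 → q0
  read '2': q0 → q1
  read '2': q1 → q0
  read '2': q0 → q1
  read '1': q1 → q4
  read '2': q4 → q4
  read '2': q4 → q4
  read '2': q4 → q4
  end q4, rejected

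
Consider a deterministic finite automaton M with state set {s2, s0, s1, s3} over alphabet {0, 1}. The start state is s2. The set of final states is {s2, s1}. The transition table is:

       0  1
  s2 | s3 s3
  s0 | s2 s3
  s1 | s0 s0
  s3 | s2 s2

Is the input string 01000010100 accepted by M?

Trace: s2 -0-> s3 -1-> s2 -0-> s3 -0-> s2 -0-> s3 -0-> s2 -1-> s3 -0-> s2 -1-> s3 -0-> s2 -0-> s3
End state s3 is not accepting.

No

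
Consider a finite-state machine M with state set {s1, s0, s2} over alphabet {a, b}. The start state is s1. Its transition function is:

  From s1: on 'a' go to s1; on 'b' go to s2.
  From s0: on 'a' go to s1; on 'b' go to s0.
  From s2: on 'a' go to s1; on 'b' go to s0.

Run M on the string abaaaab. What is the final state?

s2

s1 → s1 → s2 → s1 → s1 → s1 → s1 → s2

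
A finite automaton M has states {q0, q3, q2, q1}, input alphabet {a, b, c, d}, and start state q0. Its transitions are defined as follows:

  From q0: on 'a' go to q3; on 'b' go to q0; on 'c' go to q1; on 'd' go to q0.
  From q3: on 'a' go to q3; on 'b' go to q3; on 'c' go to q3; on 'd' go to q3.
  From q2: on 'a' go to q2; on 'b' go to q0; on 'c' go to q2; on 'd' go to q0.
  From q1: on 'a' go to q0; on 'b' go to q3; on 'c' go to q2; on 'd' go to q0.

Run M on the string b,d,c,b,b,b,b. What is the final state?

q3

q0 → q0 → q0 → q1 → q3 → q3 → q3 → q3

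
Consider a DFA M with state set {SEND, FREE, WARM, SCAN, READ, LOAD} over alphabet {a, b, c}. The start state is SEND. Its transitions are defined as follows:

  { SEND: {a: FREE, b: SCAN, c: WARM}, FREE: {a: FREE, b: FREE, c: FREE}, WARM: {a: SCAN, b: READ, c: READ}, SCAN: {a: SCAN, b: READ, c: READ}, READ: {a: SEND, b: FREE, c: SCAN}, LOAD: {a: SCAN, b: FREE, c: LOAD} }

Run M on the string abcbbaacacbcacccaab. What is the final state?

FREE

SEND → FREE → FREE → FREE → FREE → FREE → FREE → FREE → FREE → FREE → FREE → FREE → FREE → FREE → FREE → FREE → FREE → FREE → FREE → FREE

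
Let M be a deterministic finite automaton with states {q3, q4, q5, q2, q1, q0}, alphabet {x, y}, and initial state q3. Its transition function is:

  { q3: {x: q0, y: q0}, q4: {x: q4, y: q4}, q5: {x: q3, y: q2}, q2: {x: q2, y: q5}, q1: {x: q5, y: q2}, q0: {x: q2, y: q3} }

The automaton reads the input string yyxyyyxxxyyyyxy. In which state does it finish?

Trace: q3 -y-> q0 -y-> q3 -x-> q0 -y-> q3 -y-> q0 -y-> q3 -x-> q0 -x-> q2 -x-> q2 -y-> q5 -y-> q2 -y-> q5 -y-> q2 -x-> q2 -y-> q5

q5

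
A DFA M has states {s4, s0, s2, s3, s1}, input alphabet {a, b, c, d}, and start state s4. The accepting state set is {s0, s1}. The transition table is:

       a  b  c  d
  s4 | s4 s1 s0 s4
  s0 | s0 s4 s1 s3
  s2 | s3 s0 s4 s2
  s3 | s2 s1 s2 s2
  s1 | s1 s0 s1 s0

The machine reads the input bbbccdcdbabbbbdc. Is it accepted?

Trace: s4 -b-> s1 -b-> s0 -b-> s4 -c-> s0 -c-> s1 -d-> s0 -c-> s1 -d-> s0 -b-> s4 -a-> s4 -b-> s1 -b-> s0 -b-> s4 -b-> s1 -d-> s0 -c-> s1
End state s1 is accepting.

Yes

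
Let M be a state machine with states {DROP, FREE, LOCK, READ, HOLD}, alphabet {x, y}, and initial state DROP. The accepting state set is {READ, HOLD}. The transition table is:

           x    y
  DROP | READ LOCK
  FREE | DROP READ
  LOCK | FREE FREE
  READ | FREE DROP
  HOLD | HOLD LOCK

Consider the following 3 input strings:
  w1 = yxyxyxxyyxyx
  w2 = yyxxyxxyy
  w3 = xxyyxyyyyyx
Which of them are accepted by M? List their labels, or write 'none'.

w3

w1: Trace: DROP -y-> LOCK -x-> FREE -y-> READ -x-> FREE -y-> READ -x-> FREE -x-> DROP -y-> LOCK -y-> FREE -x-> DROP -y-> LOCK -x-> FREE  → end FREE, rejected
w2: Trace: DROP -y-> LOCK -y-> FREE -x-> DROP -x-> READ -y-> DROP -x-> READ -x-> FREE -y-> READ -y-> DROP  → end DROP, rejected
w3: Trace: DROP -x-> READ -x-> FREE -y-> READ -y-> DROP -x-> READ -y-> DROP -y-> LOCK -y-> FREE -y-> READ -y-> DROP -x-> READ  → end READ, accepted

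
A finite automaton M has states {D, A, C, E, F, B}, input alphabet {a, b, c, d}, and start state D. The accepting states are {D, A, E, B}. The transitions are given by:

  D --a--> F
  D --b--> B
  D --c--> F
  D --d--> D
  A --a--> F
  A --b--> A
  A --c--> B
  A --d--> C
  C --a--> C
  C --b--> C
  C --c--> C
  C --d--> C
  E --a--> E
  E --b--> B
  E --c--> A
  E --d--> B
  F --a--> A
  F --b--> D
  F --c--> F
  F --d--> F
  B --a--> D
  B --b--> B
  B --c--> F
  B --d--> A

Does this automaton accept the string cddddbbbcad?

No

Trace: D -c-> F -d-> F -d-> F -d-> F -d-> F -b-> D -b-> B -b-> B -c-> F -a-> A -d-> C
End state C is not accepting.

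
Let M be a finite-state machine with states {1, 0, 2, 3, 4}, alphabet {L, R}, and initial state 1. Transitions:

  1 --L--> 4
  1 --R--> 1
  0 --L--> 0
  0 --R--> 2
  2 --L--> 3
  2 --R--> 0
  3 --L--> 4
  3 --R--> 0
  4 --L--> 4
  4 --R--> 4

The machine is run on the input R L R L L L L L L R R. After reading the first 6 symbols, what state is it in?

4

1 → 1 → 4 → 4 → 4 → 4 → 4
After 6 symbols: 4.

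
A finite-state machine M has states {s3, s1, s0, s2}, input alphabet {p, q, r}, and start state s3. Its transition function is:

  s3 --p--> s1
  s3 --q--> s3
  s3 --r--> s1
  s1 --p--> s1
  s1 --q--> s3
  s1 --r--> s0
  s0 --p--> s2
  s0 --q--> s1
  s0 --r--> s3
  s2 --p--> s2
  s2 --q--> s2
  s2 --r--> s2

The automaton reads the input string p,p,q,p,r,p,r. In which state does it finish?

s2

s3 → s1 → s1 → s3 → s1 → s0 → s2 → s2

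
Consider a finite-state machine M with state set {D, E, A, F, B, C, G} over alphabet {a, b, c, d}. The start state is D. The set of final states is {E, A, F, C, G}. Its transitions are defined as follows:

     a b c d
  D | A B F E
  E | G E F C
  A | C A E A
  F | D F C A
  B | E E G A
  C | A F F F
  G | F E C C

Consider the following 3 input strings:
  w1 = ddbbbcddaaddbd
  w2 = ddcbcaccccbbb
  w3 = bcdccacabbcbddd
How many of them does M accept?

3

w1:
  start at D
  read 'd': D → E
  read 'd': E → C
  read 'b': C → F
  read 'b': F → F
  read 'b': F → F
  read 'c': F → C
  read 'd': C → F
  read 'd': F → A
  read 'a': A → C
  read 'a': C → A
  read 'd': A → A
  read 'd': A → A
  read 'b': A → A
  read 'd': A → A
  end A, accepted
w2:
  start at D
  read 'd': D → E
  read 'd': E → C
  read 'c': C → F
  read 'b': F → F
  read 'c': F → C
  read 'a': C → A
  read 'c': A → E
  read 'c': E → F
  read 'c': F → C
  read 'c': C → F
  read 'b': F → F
  read 'b': F → F
  read 'b': F → F
  end F, accepted
w3:
  start at D
  read 'b': D → B
  read 'c': B → G
  read 'd': G → C
  read 'c': C → F
  read 'c': F → C
  read 'a': C → A
  read 'c': A → E
  read 'a': E → G
  read 'b': G → E
  read 'b': E → E
  read 'c': E → F
  read 'b': F → F
  read 'd': F → A
  read 'd': A → A
  read 'd': A → A
  end A, accepted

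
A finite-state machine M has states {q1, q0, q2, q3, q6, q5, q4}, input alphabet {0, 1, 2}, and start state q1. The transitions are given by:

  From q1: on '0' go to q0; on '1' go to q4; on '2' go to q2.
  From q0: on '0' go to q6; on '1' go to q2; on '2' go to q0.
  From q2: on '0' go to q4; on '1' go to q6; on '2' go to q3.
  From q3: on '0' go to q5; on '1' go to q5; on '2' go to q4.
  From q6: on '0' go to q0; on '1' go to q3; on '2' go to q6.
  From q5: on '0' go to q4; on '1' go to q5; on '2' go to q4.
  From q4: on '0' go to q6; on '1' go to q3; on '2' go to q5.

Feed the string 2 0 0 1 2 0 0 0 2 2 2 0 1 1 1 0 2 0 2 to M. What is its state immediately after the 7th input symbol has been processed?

q0

start at q1
read '2': q1 → q2
read '0': q2 → q4
read '0': q4 → q6
read '1': q6 → q3
read '2': q3 → q4
read '0': q4 → q6
read '0': q6 → q0
After 7 symbols: q0.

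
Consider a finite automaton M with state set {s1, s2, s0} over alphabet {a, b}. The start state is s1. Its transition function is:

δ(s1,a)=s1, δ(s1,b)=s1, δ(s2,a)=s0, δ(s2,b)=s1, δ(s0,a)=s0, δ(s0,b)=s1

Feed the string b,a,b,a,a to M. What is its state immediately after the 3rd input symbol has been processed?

s1

start at s1
read 'b': s1 → s1
read 'a': s1 → s1
read 'b': s1 → s1
After 3 symbols: s1.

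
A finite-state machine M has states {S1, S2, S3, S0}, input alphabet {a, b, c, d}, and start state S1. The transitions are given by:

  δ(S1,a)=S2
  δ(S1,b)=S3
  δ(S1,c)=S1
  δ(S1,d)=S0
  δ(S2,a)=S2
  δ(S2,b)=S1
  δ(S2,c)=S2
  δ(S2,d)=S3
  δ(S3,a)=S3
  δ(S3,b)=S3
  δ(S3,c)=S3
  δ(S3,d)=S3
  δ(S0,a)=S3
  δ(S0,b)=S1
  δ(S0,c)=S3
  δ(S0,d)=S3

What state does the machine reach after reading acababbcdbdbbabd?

S3

S1 → S2 → S2 → S2 → S1 → S2 → S1 → S3 → S3 → S3 → S3 → S3 → S3 → S3 → S3 → S3 → S3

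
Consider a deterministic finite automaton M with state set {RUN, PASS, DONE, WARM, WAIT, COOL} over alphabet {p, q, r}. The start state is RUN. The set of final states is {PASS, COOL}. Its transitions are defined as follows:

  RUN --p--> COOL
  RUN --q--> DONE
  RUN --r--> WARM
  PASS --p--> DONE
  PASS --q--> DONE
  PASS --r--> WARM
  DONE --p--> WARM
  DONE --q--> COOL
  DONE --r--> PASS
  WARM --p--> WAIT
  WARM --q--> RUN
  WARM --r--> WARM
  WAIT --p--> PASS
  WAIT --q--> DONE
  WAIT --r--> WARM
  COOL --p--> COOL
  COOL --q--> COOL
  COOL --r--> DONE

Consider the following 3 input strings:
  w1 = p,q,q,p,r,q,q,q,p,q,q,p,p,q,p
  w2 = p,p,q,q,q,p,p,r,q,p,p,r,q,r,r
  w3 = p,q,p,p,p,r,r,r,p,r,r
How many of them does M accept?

w1: RUN → COOL → COOL → COOL → COOL → DONE → COOL → COOL → COOL → COOL → COOL → COOL → COOL → COOL → COOL → COOL  → end COOL, accepted
w2: RUN → COOL → COOL → COOL → COOL → COOL → COOL → COOL → DONE → COOL → COOL → COOL → DONE → COOL → DONE → PASS  → end PASS, accepted
w3: RUN → COOL → COOL → COOL → COOL → COOL → DONE → PASS → WARM → WAIT → WARM → WARM  → end WARM, rejected

2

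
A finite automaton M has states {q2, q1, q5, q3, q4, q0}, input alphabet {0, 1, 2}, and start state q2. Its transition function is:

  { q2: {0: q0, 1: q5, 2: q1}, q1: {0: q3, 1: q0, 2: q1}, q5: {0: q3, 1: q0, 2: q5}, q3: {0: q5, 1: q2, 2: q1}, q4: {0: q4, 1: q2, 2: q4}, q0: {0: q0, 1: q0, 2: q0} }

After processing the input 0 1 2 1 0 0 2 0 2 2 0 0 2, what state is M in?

Trace: q2 -0-> q0 -1-> q0 -2-> q0 -1-> q0 -0-> q0 -0-> q0 -2-> q0 -0-> q0 -2-> q0 -2-> q0 -0-> q0 -0-> q0 -2-> q0

q0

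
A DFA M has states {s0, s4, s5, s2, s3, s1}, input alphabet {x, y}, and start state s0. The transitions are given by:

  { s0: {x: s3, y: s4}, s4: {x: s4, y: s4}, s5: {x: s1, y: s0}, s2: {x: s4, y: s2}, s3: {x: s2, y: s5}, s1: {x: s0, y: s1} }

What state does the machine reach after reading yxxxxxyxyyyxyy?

start at s0
read 'y': s0 → s4
read 'x': s4 → s4
read 'x': s4 → s4
read 'x': s4 → s4
read 'x': s4 → s4
read 'x': s4 → s4
read 'y': s4 → s4
read 'x': s4 → s4
read 'y': s4 → s4
read 'y': s4 → s4
read 'y': s4 → s4
read 'x': s4 → s4
read 'y': s4 → s4
read 'y': s4 → s4

s4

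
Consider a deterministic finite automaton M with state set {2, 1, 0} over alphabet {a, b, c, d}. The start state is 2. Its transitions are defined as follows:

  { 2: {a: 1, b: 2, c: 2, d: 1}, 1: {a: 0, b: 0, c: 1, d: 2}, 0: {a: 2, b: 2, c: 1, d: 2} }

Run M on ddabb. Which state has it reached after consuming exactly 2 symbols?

2

2 → 1 → 2
After 2 symbols: 2.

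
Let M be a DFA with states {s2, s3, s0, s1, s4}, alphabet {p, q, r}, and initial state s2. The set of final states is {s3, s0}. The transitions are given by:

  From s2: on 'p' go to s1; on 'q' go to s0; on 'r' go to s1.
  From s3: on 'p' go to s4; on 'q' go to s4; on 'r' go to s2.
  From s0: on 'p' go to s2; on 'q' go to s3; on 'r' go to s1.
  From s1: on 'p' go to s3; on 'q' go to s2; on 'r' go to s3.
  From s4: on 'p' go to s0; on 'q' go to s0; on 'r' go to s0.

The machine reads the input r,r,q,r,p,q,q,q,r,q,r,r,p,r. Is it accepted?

start at s2
read 'r': s2 → s1
read 'r': s1 → s3
read 'q': s3 → s4
read 'r': s4 → s0
read 'p': s0 → s2
read 'q': s2 → s0
read 'q': s0 → s3
read 'q': s3 → s4
read 'r': s4 → s0
read 'q': s0 → s3
read 'r': s3 → s2
read 'r': s2 → s1
read 'p': s1 → s3
read 'r': s3 → s2
End state s2 is not accepting.

No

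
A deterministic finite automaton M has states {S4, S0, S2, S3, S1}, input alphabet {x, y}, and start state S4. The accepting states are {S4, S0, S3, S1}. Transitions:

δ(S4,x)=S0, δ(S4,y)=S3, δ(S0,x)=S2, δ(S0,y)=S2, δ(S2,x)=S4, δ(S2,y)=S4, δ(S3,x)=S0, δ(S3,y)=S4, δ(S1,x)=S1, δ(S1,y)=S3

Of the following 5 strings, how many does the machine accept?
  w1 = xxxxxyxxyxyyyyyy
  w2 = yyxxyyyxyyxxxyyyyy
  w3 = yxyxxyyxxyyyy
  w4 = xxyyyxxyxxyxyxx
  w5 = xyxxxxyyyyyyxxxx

5

w1:
  start at S4
  read 'x': S4 → S0
  read 'x': S0 → S2
  read 'x': S2 → S4
  read 'x': S4 → S0
  read 'x': S0 → S2
  read 'y': S2 → S4
  read 'x': S4 → S0
  read 'x': S0 → S2
  read 'y': S2 → S4
  read 'x': S4 → S0
  read 'y': S0 → S2
  read 'y': S2 → S4
  read 'y': S4 → S3
  read 'y': S3 → S4
  read 'y': S4 → S3
  read 'y': S3 → S4
  end S4, accepted
w2:
  start at S4
  read 'y': S4 → S3
  read 'y': S3 → S4
  read 'x': S4 → S0
  read 'x': S0 → S2
  read 'y': S2 → S4
  read 'y': S4 → S3
  read 'y': S3 → S4
  read 'x': S4 → S0
  read 'y': S0 → S2
  read 'y': S2 → S4
  read 'x': S4 → S0
  read 'x': S0 → S2
  read 'x': S2 → S4
  read 'y': S4 → S3
  read 'y': S3 → S4
  read 'y': S4 → S3
  read 'y': S3 → S4
  read 'y': S4 → S3
  end S3, accepted
w3:
  start at S4
  read 'y': S4 → S3
  read 'x': S3 → S0
  read 'y': S0 → S2
  read 'x': S2 → S4
  read 'x': S4 → S0
  read 'y': S0 → S2
  read 'y': S2 → S4
  read 'x': S4 → S0
  read 'x': S0 → S2
  read 'y': S2 → S4
  read 'y': S4 → S3
  read 'y': S3 → S4
  read 'y': S4 → S3
  end S3, accepted
w4:
  start at S4
  read 'x': S4 → S0
  read 'x': S0 → S2
  read 'y': S2 → S4
  read 'y': S4 → S3
  read 'y': S3 → S4
  read 'x': S4 → S0
  read 'x': S0 → S2
  read 'y': S2 → S4
  read 'x': S4 → S0
  read 'x': S0 → S2
  read 'y': S2 → S4
  read 'x': S4 → S0
  read 'y': S0 → S2
  read 'x': S2 → S4
  read 'x': S4 → S0
  end S0, accepted
w5:
  start at S4
  read 'x': S4 → S0
  read 'y': S0 → S2
  read 'x': S2 → S4
  read 'x': S4 → S0
  read 'x': S0 → S2
  read 'x': S2 → S4
  read 'y': S4 → S3
  read 'y': S3 → S4
  read 'y': S4 → S3
  read 'y': S3 → S4
  read 'y': S4 → S3
  read 'y': S3 → S4
  read 'x': S4 → S0
  read 'x': S0 → S2
  read 'x': S2 → S4
  read 'x': S4 → S0
  end S0, accepted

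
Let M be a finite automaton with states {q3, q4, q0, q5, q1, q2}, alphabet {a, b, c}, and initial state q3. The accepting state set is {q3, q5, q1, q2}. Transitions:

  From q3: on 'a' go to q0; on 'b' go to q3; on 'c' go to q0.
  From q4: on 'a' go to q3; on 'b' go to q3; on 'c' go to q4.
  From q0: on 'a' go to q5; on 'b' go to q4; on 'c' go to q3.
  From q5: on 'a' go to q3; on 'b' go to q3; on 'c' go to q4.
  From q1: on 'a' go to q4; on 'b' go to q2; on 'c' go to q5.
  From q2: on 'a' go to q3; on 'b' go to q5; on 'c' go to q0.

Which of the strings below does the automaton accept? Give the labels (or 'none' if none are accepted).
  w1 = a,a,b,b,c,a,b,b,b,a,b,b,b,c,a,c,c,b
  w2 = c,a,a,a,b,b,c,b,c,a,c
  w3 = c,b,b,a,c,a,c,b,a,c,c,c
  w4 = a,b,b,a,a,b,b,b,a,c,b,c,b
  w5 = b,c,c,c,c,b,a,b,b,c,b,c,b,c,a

w1, w3, w5

w1:
  start at q3
  read 'a': q3 → q0
  read 'a': q0 → q5
  read 'b': q5 → q3
  read 'b': q3 → q3
  read 'c': q3 → q0
  read 'a': q0 → q5
  read 'b': q5 → q3
  read 'b': q3 → q3
  read 'b': q3 → q3
  read 'a': q3 → q0
  read 'b': q0 → q4
  read 'b': q4 → q3
  read 'b': q3 → q3
  read 'c': q3 → q0
  read 'a': q0 → q5
  read 'c': q5 → q4
  read 'c': q4 → q4
  read 'b': q4 → q3
  end q3, accepted
w2:
  start at q3
  read 'c': q3 → q0
  read 'a': q0 → q5
  read 'a': q5 → q3
  read 'a': q3 → q0
  read 'b': q0 → q4
  read 'b': q4 → q3
  read 'c': q3 → q0
  read 'b': q0 → q4
  read 'c': q4 → q4
  read 'a': q4 → q3
  read 'c': q3 → q0
  end q0, rejected
w3:
  start at q3
  read 'c': q3 → q0
  read 'b': q0 → q4
  read 'b': q4 → q3
  read 'a': q3 → q0
  read 'c': q0 → q3
  read 'a': q3 → q0
  read 'c': q0 → q3
  read 'b': q3 → q3
  read 'a': q3 → q0
  read 'c': q0 → q3
  read 'c': q3 → q0
  read 'c': q0 → q3
  end q3, accepted
w4:
  start at q3
  read 'a': q3 → q0
  read 'b': q0 → q4
  read 'b': q4 → q3
  read 'a': q3 → q0
  read 'a': q0 → q5
  read 'b': q5 → q3
  read 'b': q3 → q3
  read 'b': q3 → q3
  read 'a': q3 → q0
  read 'c': q0 → q3
  read 'b': q3 → q3
  read 'c': q3 → q0
  read 'b': q0 → q4
  end q4, rejected
w5:
  start at q3
  read 'b': q3 → q3
  read 'c': q3 → q0
  read 'c': q0 → q3
  read 'c': q3 → q0
  read 'c': q0 → q3
  read 'b': q3 → q3
  read 'a': q3 → q0
  read 'b': q0 → q4
  read 'b': q4 → q3
  read 'c': q3 → q0
  read 'b': q0 → q4
  read 'c': q4 → q4
  read 'b': q4 → q3
  read 'c': q3 → q0
  read 'a': q0 → q5
  end q5, accepted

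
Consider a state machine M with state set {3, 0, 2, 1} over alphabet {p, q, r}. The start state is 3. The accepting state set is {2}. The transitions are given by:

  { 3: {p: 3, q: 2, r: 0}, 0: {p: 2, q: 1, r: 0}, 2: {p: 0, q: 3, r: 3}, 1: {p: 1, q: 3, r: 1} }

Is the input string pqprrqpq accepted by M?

3 → 3 → 2 → 0 → 0 → 0 → 1 → 1 → 3
End state 3 is not accepting.

No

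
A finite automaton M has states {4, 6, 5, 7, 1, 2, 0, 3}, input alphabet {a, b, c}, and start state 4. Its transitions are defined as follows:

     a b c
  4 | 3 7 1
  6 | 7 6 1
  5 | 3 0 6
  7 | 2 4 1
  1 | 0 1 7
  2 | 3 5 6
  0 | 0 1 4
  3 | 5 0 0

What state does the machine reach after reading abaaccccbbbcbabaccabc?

4 → 3 → 0 → 0 → 0 → 4 → 1 → 7 → 1 → 1 → 1 → 1 → 7 → 4 → 3 → 0 → 0 → 4 → 1 → 0 → 1 → 7

7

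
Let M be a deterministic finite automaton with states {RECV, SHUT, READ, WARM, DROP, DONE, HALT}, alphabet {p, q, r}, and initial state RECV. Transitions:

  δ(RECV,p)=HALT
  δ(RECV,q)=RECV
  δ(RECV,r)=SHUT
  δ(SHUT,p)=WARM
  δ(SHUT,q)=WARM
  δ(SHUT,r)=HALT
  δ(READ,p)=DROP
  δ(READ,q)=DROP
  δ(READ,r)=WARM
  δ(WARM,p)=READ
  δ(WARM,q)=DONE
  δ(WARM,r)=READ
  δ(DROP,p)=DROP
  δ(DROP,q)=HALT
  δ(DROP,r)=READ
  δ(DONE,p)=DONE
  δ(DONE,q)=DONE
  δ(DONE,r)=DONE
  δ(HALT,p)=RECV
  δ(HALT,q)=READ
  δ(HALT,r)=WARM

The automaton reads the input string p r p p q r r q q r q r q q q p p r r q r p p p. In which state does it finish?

DONE

start at RECV
read 'p': RECV → HALT
read 'r': HALT → WARM
read 'p': WARM → READ
read 'p': READ → DROP
read 'q': DROP → HALT
read 'r': HALT → WARM
read 'r': WARM → READ
read 'q': READ → DROP
read 'q': DROP → HALT
read 'r': HALT → WARM
read 'q': WARM → DONE
read 'r': DONE → DONE
read 'q': DONE → DONE
read 'q': DONE → DONE
read 'q': DONE → DONE
read 'p': DONE → DONE
read 'p': DONE → DONE
read 'r': DONE → DONE
read 'r': DONE → DONE
read 'q': DONE → DONE
read 'r': DONE → DONE
read 'p': DONE → DONE
read 'p': DONE → DONE
read 'p': DONE → DONE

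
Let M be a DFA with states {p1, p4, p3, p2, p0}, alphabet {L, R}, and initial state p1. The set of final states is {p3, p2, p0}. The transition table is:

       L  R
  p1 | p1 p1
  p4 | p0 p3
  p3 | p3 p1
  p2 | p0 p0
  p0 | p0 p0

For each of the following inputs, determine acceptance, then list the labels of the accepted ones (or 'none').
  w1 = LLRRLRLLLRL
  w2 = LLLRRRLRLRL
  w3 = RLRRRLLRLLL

w1: p1 → p1 → p1 → p1 → p1 → p1 → p1 → p1 → p1 → p1 → p1 → p1  → end p1, rejected
w2: p1 → p1 → p1 → p1 → p1 → p1 → p1 → p1 → p1 → p1 → p1 → p1  → end p1, rejected
w3: p1 → p1 → p1 → p1 → p1 → p1 → p1 → p1 → p1 → p1 → p1 → p1  → end p1, rejected

none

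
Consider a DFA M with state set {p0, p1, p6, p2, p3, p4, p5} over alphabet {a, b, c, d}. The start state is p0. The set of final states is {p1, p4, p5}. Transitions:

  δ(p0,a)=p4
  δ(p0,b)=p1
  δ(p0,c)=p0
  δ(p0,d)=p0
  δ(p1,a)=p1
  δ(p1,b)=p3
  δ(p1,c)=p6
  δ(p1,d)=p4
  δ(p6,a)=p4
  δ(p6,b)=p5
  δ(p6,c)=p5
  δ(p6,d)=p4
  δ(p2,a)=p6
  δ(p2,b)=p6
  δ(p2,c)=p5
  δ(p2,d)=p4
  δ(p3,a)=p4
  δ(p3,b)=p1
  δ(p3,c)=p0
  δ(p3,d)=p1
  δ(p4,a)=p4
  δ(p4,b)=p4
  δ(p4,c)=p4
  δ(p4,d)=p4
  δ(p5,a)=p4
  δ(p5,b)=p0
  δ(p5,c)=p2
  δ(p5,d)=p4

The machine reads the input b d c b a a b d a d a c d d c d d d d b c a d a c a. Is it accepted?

start at p0
read 'b': p0 → p1
read 'd': p1 → p4
read 'c': p4 → p4
read 'b': p4 → p4
read 'a': p4 → p4
read 'a': p4 → p4
read 'b': p4 → p4
read 'd': p4 → p4
read 'a': p4 → p4
read 'd': p4 → p4
read 'a': p4 → p4
read 'c': p4 → p4
read 'd': p4 → p4
read 'd': p4 → p4
read 'c': p4 → p4
read 'd': p4 → p4
read 'd': p4 → p4
read 'd': p4 → p4
read 'd': p4 → p4
read 'b': p4 → p4
read 'c': p4 → p4
read 'a': p4 → p4
read 'd': p4 → p4
read 'a': p4 → p4
read 'c': p4 → p4
read 'a': p4 → p4
End state p4 is accepting.

Yes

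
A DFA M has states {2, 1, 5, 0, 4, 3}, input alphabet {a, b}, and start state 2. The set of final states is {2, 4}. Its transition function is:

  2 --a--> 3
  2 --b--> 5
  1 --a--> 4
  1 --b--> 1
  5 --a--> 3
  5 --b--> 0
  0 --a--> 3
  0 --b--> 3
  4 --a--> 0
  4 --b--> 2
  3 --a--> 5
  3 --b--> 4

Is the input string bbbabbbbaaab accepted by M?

Trace: 2 -b-> 5 -b-> 0 -b-> 3 -a-> 5 -b-> 0 -b-> 3 -b-> 4 -b-> 2 -a-> 3 -a-> 5 -a-> 3 -b-> 4
End state 4 is accepting.

Yes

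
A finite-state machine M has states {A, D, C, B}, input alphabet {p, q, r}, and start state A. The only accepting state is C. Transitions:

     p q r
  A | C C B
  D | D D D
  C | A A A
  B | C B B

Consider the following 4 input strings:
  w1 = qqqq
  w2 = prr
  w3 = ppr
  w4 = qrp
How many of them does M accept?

1

w1: A → C → A → C → A  → end A, rejected
w2: A → C → A → B  → end B, rejected
w3: A → C → A → B  → end B, rejected
w4: A → C → A → C  → end C, accepted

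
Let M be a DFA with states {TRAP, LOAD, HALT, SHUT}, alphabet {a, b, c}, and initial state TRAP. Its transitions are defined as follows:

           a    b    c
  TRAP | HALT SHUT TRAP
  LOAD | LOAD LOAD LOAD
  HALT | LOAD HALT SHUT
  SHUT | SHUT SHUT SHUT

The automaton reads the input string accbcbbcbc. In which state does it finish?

start at TRAP
read 'a': TRAP → HALT
read 'c': HALT → SHUT
read 'c': SHUT → SHUT
read 'b': SHUT → SHUT
read 'c': SHUT → SHUT
read 'b': SHUT → SHUT
read 'b': SHUT → SHUT
read 'c': SHUT → SHUT
read 'b': SHUT → SHUT
read 'c': SHUT → SHUT

SHUT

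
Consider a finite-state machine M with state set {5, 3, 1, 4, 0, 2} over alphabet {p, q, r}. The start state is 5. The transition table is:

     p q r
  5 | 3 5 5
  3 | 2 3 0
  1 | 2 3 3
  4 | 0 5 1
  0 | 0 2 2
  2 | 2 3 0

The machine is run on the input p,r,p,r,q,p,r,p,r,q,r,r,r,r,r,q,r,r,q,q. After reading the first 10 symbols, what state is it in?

5 → 3 → 0 → 0 → 2 → 3 → 2 → 0 → 0 → 2 → 3
After 10 symbols: 3.

3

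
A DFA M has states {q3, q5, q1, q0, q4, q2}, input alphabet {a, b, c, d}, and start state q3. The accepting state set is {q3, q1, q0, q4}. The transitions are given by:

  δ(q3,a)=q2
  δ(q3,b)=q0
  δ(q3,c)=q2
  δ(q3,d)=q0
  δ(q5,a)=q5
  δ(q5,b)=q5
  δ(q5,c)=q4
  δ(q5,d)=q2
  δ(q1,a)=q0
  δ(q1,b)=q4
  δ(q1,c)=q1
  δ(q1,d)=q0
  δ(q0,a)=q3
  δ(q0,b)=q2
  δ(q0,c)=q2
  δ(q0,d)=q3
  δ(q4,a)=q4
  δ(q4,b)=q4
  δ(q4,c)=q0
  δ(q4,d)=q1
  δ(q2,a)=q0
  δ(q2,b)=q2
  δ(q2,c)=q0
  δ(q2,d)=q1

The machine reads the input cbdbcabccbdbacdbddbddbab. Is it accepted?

Trace: q3 -c-> q2 -b-> q2 -d-> q1 -b-> q4 -c-> q0 -a-> q3 -b-> q0 -c-> q2 -c-> q0 -b-> q2 -d-> q1 -b-> q4 -a-> q4 -c-> q0 -d-> q3 -b-> q0 -d-> q3 -d-> q0 -b-> q2 -d-> q1 -d-> q0 -b-> q2 -a-> q0 -b-> q2
End state q2 is not accepting.

No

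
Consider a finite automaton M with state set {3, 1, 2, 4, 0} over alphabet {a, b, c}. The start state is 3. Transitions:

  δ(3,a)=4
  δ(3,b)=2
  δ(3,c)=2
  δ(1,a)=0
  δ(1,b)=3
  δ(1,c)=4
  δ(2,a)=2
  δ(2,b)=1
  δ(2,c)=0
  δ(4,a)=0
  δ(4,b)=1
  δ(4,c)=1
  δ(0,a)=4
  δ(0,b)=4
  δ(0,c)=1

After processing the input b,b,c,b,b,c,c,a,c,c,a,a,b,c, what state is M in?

4

start at 3
read 'b': 3 → 2
read 'b': 2 → 1
read 'c': 1 → 4
read 'b': 4 → 1
read 'b': 1 → 3
read 'c': 3 → 2
read 'c': 2 → 0
read 'a': 0 → 4
read 'c': 4 → 1
read 'c': 1 → 4
read 'a': 4 → 0
read 'a': 0 → 4
read 'b': 4 → 1
read 'c': 1 → 4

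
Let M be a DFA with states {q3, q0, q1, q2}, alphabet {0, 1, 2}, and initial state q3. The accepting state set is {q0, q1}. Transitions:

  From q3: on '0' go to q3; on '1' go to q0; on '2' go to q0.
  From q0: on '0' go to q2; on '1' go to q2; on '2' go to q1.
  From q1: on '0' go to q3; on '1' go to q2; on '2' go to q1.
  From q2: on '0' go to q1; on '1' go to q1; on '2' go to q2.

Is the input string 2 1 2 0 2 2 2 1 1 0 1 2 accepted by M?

start at q3
read '2': q3 → q0
read '1': q0 → q2
read '2': q2 → q2
read '0': q2 → q1
read '2': q1 → q1
read '2': q1 → q1
read '2': q1 → q1
read '1': q1 → q2
read '1': q2 → q1
read '0': q1 → q3
read '1': q3 → q0
read '2': q0 → q1
End state q1 is accepting.

Yes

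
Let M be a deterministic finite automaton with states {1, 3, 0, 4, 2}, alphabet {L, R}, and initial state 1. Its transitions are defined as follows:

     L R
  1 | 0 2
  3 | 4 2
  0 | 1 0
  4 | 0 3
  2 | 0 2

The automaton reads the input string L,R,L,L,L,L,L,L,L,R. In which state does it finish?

2

Trace: 1 -L-> 0 -R-> 0 -L-> 1 -L-> 0 -L-> 1 -L-> 0 -L-> 1 -L-> 0 -L-> 1 -R-> 2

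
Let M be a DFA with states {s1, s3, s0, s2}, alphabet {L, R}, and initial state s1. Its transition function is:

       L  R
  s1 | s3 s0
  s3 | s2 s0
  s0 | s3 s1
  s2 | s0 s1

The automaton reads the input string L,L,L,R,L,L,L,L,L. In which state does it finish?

s1 → s3 → s2 → s0 → s1 → s3 → s2 → s0 → s3 → s2

s2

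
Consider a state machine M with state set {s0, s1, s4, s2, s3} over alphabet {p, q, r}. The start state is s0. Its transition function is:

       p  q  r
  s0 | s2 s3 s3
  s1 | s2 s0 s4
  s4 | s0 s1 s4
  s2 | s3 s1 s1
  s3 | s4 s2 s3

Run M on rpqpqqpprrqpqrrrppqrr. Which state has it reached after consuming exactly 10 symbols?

s3

s0 → s3 → s4 → s1 → s2 → s1 → s0 → s2 → s3 → s3 → s3
After 10 symbols: s3.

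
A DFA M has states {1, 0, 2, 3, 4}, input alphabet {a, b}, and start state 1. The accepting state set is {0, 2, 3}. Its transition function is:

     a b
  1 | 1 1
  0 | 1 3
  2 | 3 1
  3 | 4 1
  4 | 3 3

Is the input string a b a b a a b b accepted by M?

No

1 → 1 → 1 → 1 → 1 → 1 → 1 → 1 → 1
End state 1 is not accepting.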